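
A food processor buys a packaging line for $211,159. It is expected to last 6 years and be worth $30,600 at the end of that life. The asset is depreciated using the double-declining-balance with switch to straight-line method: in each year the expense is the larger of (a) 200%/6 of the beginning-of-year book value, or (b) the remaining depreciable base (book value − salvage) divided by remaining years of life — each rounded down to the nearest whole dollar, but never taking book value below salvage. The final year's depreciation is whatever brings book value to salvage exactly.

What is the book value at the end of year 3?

Depreciable base = $211,159 − $30,600 = $180,559.
Year 1: DB = ⌊$211,159 × 200%/6⌋ = $70,386; SL = ⌊$180,559/6⌋ = $30,093 → take DB $70,386. Book value $140,773.
Year 2: DB = ⌊$140,773 × 200%/6⌋ = $46,924; SL = ⌊$110,173/5⌋ = $22,034 → take DB $46,924. Book value $93,849.
Year 3: DB = ⌊$93,849 × 200%/6⌋ = $31,283; SL = ⌊$63,249/4⌋ = $15,812 → take DB $31,283. Book value $62,566.

$62,566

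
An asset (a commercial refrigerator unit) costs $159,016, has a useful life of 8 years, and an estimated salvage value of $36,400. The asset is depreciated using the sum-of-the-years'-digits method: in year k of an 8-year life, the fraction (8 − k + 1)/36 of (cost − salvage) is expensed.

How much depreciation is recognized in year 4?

$17,030

Depreciable base = $159,016 − $36,400 = $122,616.
Sum of the years' digits = 8+7+6+5+4+3+2+1 = 36.
Year 1: $122,616 × 8/36 = $27,248. Book value $131,768.
Year 2: $122,616 × 7/36 = $23,842. Book value $107,926.
Year 3: $122,616 × 6/36 = $20,436. Book value $87,490.
Year 4: $122,616 × 5/36 = $17,030. Book value $70,460.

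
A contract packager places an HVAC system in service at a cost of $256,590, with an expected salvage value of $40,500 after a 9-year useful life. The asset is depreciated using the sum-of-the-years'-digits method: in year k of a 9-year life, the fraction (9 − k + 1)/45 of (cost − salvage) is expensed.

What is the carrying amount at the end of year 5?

$88,520

Depreciable base = $256,590 − $40,500 = $216,090.
Sum of the years' digits = 9+8+7+6+5+4+3+2+1 = 45.
Year 1: $216,090 × 9/45 = $43,218. Book value $213,372.
Year 2: $216,090 × 8/45 = $38,416. Book value $174,956.
Year 3: $216,090 × 7/45 = $33,614. Book value $141,342.
Year 4: $216,090 × 6/45 = $28,812. Book value $112,530.
Year 5: $216,090 × 5/45 = $24,010. Book value $88,520.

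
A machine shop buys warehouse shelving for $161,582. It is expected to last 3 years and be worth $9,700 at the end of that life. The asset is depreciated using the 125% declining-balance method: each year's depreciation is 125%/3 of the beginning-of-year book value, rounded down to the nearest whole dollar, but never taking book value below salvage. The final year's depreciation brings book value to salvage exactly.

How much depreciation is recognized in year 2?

$39,273

Depreciable base = $161,582 − $9,700 = $151,882.
Year 1: ⌊$161,582 × 125%/3⌋ = $67,325. Book value $94,257.
Year 2: ⌊$94,257 × 125%/3⌋ = $39,273. Book value $54,984.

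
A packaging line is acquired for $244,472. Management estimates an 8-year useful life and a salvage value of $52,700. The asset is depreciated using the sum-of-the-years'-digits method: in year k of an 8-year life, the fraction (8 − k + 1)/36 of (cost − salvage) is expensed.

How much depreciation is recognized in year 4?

$26,635

Depreciable base = $244,472 − $52,700 = $191,772.
Sum of the years' digits = 8+7+6+5+4+3+2+1 = 36.
Year 1: $191,772 × 8/36 = $42,616. Book value $201,856.
Year 2: $191,772 × 7/36 = $37,289. Book value $164,567.
Year 3: $191,772 × 6/36 = $31,962. Book value $132,605.
Year 4: $191,772 × 5/36 = $26,635. Book value $105,970.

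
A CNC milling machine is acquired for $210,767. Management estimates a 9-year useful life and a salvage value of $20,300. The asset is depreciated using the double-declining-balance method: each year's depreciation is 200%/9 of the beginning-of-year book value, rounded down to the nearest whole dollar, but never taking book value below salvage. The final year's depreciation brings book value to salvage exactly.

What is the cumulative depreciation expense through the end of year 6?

$164,106

Depreciable base = $210,767 − $20,300 = $190,467.
Year 1: ⌊$210,767 × 200%/9⌋ = $46,837. Book value $163,930.
Year 2: ⌊$163,930 × 200%/9⌋ = $36,428. Book value $127,502.
Year 3: ⌊$127,502 × 200%/9⌋ = $28,333. Book value $99,169.
Year 4: ⌊$99,169 × 200%/9⌋ = $22,037. Book value $77,132.
Year 5: ⌊$77,132 × 200%/9⌋ = $17,140. Book value $59,992.
Year 6: ⌊$59,992 × 200%/9⌋ = $13,331. Book value $46,661.
Accumulated through year 6 = $210,767 − $46,661 = $164,106.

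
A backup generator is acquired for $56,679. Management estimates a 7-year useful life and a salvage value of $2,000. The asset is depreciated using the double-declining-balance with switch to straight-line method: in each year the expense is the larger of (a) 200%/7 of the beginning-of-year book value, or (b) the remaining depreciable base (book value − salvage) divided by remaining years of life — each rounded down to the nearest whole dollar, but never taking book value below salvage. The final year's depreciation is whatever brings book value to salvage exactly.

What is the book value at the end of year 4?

$14,755

Depreciable base = $56,679 − $2,000 = $54,679.
Year 1: DB = ⌊$56,679 × 200%/7⌋ = $16,194; SL = ⌊$54,679/7⌋ = $7,811 → take DB $16,194. Book value $40,485.
Year 2: DB = ⌊$40,485 × 200%/7⌋ = $11,567; SL = ⌊$38,485/6⌋ = $6,414 → take DB $11,567. Book value $28,918.
Year 3: DB = ⌊$28,918 × 200%/7⌋ = $8,262; SL = ⌊$26,918/5⌋ = $5,383 → take DB $8,262. Book value $20,656.
Year 4: DB = ⌊$20,656 × 200%/7⌋ = $5,901; SL = ⌊$18,656/4⌋ = $4,664 → take DB $5,901. Book value $14,755.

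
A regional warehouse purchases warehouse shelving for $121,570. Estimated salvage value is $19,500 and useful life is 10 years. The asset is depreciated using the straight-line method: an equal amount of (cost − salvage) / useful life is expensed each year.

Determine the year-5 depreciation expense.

$10,207

Depreciable base = $121,570 − $19,500 = $102,070.
Annual expense = $102,070 / 10 = $10,207.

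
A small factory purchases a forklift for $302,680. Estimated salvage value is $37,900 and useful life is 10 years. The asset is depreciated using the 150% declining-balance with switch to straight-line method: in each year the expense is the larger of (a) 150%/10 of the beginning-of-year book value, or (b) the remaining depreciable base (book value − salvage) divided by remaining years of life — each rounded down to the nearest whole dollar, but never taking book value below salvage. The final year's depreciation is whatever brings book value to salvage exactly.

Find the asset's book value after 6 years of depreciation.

$114,157

Depreciable base = $302,680 − $37,900 = $264,780.
Year 1: DB = ⌊$302,680 × 150%/10⌋ = $45,402; SL = ⌊$264,780/10⌋ = $26,478 → take DB $45,402. Book value $257,278.
Year 2: DB = ⌊$257,278 × 150%/10⌋ = $38,591; SL = ⌊$219,378/9⌋ = $24,375 → take DB $38,591. Book value $218,687.
Year 3: DB = ⌊$218,687 × 150%/10⌋ = $32,803; SL = ⌊$180,787/8⌋ = $22,598 → take DB $32,803. Book value $185,884.
Year 4: DB = ⌊$185,884 × 150%/10⌋ = $27,882; SL = ⌊$147,984/7⌋ = $21,140 → take DB $27,882. Book value $158,002.
Year 5: DB = ⌊$158,002 × 150%/10⌋ = $23,700; SL = ⌊$120,102/6⌋ = $20,017 → take DB $23,700. Book value $134,302.
Year 6: DB = ⌊$134,302 × 150%/10⌋ = $20,145; SL = ⌊$96,402/5⌋ = $19,280 → take DB $20,145. Book value $114,157.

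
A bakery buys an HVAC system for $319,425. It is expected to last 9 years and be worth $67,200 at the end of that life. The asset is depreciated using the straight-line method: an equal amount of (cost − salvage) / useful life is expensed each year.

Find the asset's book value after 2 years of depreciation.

Depreciable base = $319,425 − $67,200 = $252,225.
Annual expense = $252,225 / 9 = $28,025.
End of year 1: book value $291,400.
End of year 2: book value $263,375.

$263,375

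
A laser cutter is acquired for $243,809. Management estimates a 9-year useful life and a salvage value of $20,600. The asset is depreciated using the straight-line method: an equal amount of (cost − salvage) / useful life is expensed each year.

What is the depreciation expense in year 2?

$24,801

Depreciable base = $243,809 − $20,600 = $223,209.
Annual expense = $223,209 / 9 = $24,801.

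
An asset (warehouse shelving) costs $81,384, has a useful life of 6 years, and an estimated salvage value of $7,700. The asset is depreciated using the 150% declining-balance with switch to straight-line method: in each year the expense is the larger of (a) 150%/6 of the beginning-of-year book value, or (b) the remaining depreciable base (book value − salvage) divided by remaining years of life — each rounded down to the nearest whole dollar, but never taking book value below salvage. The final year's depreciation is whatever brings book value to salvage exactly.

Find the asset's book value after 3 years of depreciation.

$34,335

Depreciable base = $81,384 − $7,700 = $73,684.
Year 1: DB = ⌊$81,384 × 150%/6⌋ = $20,346; SL = ⌊$73,684/6⌋ = $12,280 → take DB $20,346. Book value $61,038.
Year 2: DB = ⌊$61,038 × 150%/6⌋ = $15,259; SL = ⌊$53,338/5⌋ = $10,667 → take DB $15,259. Book value $45,779.
Year 3: DB = ⌊$45,779 × 150%/6⌋ = $11,444; SL = ⌊$38,079/4⌋ = $9,519 → take DB $11,444. Book value $34,335.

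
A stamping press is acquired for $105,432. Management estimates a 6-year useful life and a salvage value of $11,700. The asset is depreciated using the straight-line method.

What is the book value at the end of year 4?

Depreciable base = $105,432 − $11,700 = $93,732.
Annual expense = $93,732 / 6 = $15,622.
End of year 1: book value $89,810.
End of year 2: book value $74,188.
End of year 3: book value $58,566.
End of year 4: book value $42,944.

$42,944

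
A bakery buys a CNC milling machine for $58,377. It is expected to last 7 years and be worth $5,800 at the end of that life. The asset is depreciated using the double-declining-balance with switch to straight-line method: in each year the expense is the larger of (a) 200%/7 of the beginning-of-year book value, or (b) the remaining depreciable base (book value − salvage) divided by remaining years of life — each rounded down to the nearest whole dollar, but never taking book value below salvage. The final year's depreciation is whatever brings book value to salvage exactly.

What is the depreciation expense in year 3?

$8,510

Depreciable base = $58,377 − $5,800 = $52,577.
Year 1: DB = ⌊$58,377 × 200%/7⌋ = $16,679; SL = ⌊$52,577/7⌋ = $7,511 → take DB $16,679. Book value $41,698.
Year 2: DB = ⌊$41,698 × 200%/7⌋ = $11,913; SL = ⌊$35,898/6⌋ = $5,983 → take DB $11,913. Book value $29,785.
Year 3: DB = ⌊$29,785 × 200%/7⌋ = $8,510; SL = ⌊$23,985/5⌋ = $4,797 → take DB $8,510. Book value $21,275.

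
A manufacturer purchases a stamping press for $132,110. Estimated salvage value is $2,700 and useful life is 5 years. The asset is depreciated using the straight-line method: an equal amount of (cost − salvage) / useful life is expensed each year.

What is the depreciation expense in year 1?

Depreciable base = $132,110 − $2,700 = $129,410.
Annual expense = $129,410 / 5 = $25,882.

$25,882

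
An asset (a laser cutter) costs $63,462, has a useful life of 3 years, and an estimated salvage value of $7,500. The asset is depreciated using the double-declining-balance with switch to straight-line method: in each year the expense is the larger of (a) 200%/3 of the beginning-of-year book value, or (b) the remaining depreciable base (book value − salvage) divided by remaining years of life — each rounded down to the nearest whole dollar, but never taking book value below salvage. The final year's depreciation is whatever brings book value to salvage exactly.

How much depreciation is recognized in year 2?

$13,654

Depreciable base = $63,462 − $7,500 = $55,962.
Year 1: DB = ⌊$63,462 × 200%/3⌋ = $42,308; SL = ⌊$55,962/3⌋ = $18,654 → take DB $42,308. Book value $21,154.
Year 2: DB = ⌊$21,154 × 200%/3⌋ = $14,102; SL = ⌊$13,654/2⌋ = $6,827 → take DB $14,102, capped at $13,654. Book value $7,500.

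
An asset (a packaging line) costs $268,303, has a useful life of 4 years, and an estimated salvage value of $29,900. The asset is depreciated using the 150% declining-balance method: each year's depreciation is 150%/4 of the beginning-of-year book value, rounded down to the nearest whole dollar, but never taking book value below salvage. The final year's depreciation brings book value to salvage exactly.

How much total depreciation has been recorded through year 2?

Depreciable base = $268,303 − $29,900 = $238,403.
Year 1: ⌊$268,303 × 150%/4⌋ = $100,613. Book value $167,690.
Year 2: ⌊$167,690 × 150%/4⌋ = $62,883. Book value $104,807.
Accumulated through year 2 = $268,303 − $104,807 = $163,496.

$163,496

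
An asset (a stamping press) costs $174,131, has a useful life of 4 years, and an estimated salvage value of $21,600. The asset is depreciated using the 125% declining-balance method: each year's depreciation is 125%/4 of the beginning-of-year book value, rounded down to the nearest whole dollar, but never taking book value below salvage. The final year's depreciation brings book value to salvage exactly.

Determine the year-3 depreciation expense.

Depreciable base = $174,131 − $21,600 = $152,531.
Year 1: ⌊$174,131 × 125%/4⌋ = $54,415. Book value $119,716.
Year 2: ⌊$119,716 × 125%/4⌋ = $37,411. Book value $82,305.
Year 3: ⌊$82,305 × 125%/4⌋ = $25,720. Book value $56,585.

$25,720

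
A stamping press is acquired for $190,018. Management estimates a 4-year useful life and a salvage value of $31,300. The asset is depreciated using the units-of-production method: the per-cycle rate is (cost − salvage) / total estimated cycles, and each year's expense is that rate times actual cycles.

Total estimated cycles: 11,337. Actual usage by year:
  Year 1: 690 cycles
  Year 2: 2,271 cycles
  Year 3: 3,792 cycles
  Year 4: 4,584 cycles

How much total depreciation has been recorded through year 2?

Depreciable base = $190,018 − $31,300 = $158,718.
Rate = $158,718 / 11,337 cycles = $14 per cycle.
Year 1: 690 × $14 = $9,660. Book value $180,358.
Year 2: 2,271 × $14 = $31,794. Book value $148,564.
Accumulated through year 2 = $190,018 − $148,564 = $41,454.

$41,454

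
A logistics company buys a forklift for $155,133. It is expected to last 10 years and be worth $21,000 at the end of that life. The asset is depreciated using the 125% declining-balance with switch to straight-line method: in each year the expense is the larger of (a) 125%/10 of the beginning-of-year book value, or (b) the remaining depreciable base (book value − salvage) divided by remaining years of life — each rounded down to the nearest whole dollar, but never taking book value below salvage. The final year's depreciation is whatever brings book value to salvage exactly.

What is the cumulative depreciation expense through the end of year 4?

$64,195

Depreciable base = $155,133 − $21,000 = $134,133.
Year 1: DB = ⌊$155,133 × 125%/10⌋ = $19,391; SL = ⌊$134,133/10⌋ = $13,413 → take DB $19,391. Book value $135,742.
Year 2: DB = ⌊$135,742 × 125%/10⌋ = $16,967; SL = ⌊$114,742/9⌋ = $12,749 → take DB $16,967. Book value $118,775.
Year 3: DB = ⌊$118,775 × 125%/10⌋ = $14,846; SL = ⌊$97,775/8⌋ = $12,221 → take DB $14,846. Book value $103,929.
Year 4: DB = ⌊$103,929 × 125%/10⌋ = $12,991; SL = ⌊$82,929/7⌋ = $11,847 → take DB $12,991. Book value $90,938.
Accumulated through year 4 = $155,133 − $90,938 = $64,195.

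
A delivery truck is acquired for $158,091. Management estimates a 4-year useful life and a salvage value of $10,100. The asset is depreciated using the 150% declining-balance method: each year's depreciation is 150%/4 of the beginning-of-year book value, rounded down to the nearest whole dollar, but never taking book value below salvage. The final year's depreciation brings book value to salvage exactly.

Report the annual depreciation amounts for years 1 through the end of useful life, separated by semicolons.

$59,284; $37,052; $23,158; $28,497

Depreciable base = $158,091 − $10,100 = $147,991.
Year 1: ⌊$158,091 × 150%/4⌋ = $59,284. Book value $98,807.
Year 2: ⌊$98,807 × 150%/4⌋ = $37,052. Book value $61,755.
Year 3: ⌊$61,755 × 150%/4⌋ = $23,158. Book value $38,597.
Year 4 (final): $38,597 − $10,100 = $28,497. Book value $10,100.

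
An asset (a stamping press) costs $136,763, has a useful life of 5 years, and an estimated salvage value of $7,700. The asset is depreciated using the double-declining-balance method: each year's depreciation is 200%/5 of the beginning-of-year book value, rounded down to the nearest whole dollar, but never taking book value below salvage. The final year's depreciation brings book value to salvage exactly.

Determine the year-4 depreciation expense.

Depreciable base = $136,763 − $7,700 = $129,063.
Year 1: ⌊$136,763 × 200%/5⌋ = $54,705. Book value $82,058.
Year 2: ⌊$82,058 × 200%/5⌋ = $32,823. Book value $49,235.
Year 3: ⌊$49,235 × 200%/5⌋ = $19,694. Book value $29,541.
Year 4: ⌊$29,541 × 200%/5⌋ = $11,816. Book value $17,725.

$11,816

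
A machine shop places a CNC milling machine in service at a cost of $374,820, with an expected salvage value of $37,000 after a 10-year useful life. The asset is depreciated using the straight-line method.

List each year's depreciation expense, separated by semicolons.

Depreciable base = $374,820 − $37,000 = $337,820.
Annual expense = $337,820 / 10 = $33,782.
End of year 1: book value $341,038.
End of year 2: book value $307,256.
End of year 3: book value $273,474.
End of year 4: book value $239,692.
End of year 5: book value $205,910.
End of year 6: book value $172,128.
End of year 7: book value $138,346.
End of year 8: book value $104,564.
End of year 9: book value $70,782.
End of year 10: book value $37,000.

$33,782; $33,782; $33,782; $33,782; $33,782; $33,782; $33,782; $33,782; $33,782; $33,782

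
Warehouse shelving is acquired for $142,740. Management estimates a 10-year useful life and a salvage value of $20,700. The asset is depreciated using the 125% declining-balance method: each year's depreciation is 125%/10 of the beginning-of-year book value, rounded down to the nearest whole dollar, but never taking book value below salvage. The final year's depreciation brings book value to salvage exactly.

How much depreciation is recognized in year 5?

Depreciable base = $142,740 − $20,700 = $122,040.
Year 1: ⌊$142,740 × 125%/10⌋ = $17,842. Book value $124,898.
Year 2: ⌊$124,898 × 125%/10⌋ = $15,612. Book value $109,286.
Year 3: ⌊$109,286 × 125%/10⌋ = $13,660. Book value $95,626.
Year 4: ⌊$95,626 × 125%/10⌋ = $11,953. Book value $83,673.
Year 5: ⌊$83,673 × 125%/10⌋ = $10,459. Book value $73,214.

$10,459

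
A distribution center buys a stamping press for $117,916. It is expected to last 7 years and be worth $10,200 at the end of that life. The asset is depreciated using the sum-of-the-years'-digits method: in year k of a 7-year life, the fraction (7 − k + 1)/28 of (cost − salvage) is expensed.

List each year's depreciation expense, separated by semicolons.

Depreciable base = $117,916 − $10,200 = $107,716.
Sum of the years' digits = 7+6+5+4+3+2+1 = 28.
Year 1: $107,716 × 7/28 = $26,929. Book value $90,987.
Year 2: $107,716 × 6/28 = $23,082. Book value $67,905.
Year 3: $107,716 × 5/28 = $19,235. Book value $48,670.
Year 4: $107,716 × 4/28 = $15,388. Book value $33,282.
Year 5: $107,716 × 3/28 = $11,541. Book value $21,741.
Year 6: $107,716 × 2/28 = $7,694. Book value $14,047.
Year 7: $107,716 × 1/28 = $3,847. Book value $10,200.

$26,929; $23,082; $19,235; $15,388; $11,541; $7,694; $3,847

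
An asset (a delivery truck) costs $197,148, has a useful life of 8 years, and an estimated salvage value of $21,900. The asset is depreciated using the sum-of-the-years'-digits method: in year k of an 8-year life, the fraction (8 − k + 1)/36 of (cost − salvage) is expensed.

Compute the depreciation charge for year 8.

$4,868

Depreciable base = $197,148 − $21,900 = $175,248.
Sum of the years' digits = 8+7+6+5+4+3+2+1 = 36.
Year 1: $175,248 × 8/36 = $38,944. Book value $158,204.
Year 2: $175,248 × 7/36 = $34,076. Book value $124,128.
Year 3: $175,248 × 6/36 = $29,208. Book value $94,920.
Year 4: $175,248 × 5/36 = $24,340. Book value $70,580.
Year 5: $175,248 × 4/36 = $19,472. Book value $51,108.
Year 6: $175,248 × 3/36 = $14,604. Book value $36,504.
Year 7: $175,248 × 2/36 = $9,736. Book value $26,768.
Year 8: $175,248 × 1/36 = $4,868. Book value $21,900.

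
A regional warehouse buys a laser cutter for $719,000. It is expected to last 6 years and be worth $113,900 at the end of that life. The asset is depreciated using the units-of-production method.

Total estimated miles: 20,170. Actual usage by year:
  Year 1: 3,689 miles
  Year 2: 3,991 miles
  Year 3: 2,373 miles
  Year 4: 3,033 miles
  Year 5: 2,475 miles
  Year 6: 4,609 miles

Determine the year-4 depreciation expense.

Depreciable base = $719,000 − $113,900 = $605,100.
Rate = $605,100 / 20,170 miles = $30 per mile.
Year 1: 3,689 × $30 = $110,670. Book value $608,330.
Year 2: 3,991 × $30 = $119,730. Book value $488,600.
Year 3: 2,373 × $30 = $71,190. Book value $417,410.
Year 4: 3,033 × $30 = $90,990. Book value $326,420.

$90,990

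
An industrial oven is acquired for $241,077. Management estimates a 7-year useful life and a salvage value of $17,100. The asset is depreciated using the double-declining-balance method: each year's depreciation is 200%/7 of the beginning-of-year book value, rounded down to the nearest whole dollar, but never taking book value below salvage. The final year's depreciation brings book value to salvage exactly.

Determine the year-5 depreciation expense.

$17,930

Depreciable base = $241,077 − $17,100 = $223,977.
Year 1: ⌊$241,077 × 200%/7⌋ = $68,879. Book value $172,198.
Year 2: ⌊$172,198 × 200%/7⌋ = $49,199. Book value $122,999.
Year 3: ⌊$122,999 × 200%/7⌋ = $35,142. Book value $87,857.
Year 4: ⌊$87,857 × 200%/7⌋ = $25,102. Book value $62,755.
Year 5: ⌊$62,755 × 200%/7⌋ = $17,930. Book value $44,825.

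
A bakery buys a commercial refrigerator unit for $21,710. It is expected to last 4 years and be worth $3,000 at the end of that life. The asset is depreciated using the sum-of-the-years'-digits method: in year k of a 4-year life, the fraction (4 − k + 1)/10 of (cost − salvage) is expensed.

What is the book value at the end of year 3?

$4,871

Depreciable base = $21,710 − $3,000 = $18,710.
Sum of the years' digits = 4+3+2+1 = 10.
Year 1: $18,710 × 4/10 = $7,484. Book value $14,226.
Year 2: $18,710 × 3/10 = $5,613. Book value $8,613.
Year 3: $18,710 × 2/10 = $3,742. Book value $4,871.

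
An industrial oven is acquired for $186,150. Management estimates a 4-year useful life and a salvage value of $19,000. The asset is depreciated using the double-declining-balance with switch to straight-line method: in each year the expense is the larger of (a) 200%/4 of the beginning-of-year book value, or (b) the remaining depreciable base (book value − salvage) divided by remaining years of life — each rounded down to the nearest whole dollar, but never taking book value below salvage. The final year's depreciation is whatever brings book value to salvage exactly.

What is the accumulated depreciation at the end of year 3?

$162,881

Depreciable base = $186,150 − $19,000 = $167,150.
Year 1: DB = ⌊$186,150 × 200%/4⌋ = $93,075; SL = ⌊$167,150/4⌋ = $41,787 → take DB $93,075. Book value $93,075.
Year 2: DB = ⌊$93,075 × 200%/4⌋ = $46,537; SL = ⌊$74,075/3⌋ = $24,691 → take DB $46,537. Book value $46,538.
Year 3: DB = ⌊$46,538 × 200%/4⌋ = $23,269; SL = ⌊$27,538/2⌋ = $13,769 → take DB $23,269. Book value $23,269.
Accumulated through year 3 = $186,150 − $23,269 = $162,881.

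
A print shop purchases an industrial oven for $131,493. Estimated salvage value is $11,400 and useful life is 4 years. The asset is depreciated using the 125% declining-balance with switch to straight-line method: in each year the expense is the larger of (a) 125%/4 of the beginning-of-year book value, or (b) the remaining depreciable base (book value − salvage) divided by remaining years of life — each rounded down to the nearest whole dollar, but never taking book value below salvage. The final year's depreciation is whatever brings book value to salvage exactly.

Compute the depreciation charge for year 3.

Depreciable base = $131,493 − $11,400 = $120,093.
Year 1: DB = ⌊$131,493 × 125%/4⌋ = $41,091; SL = ⌊$120,093/4⌋ = $30,023 → take DB $41,091. Book value $90,402.
Year 2: DB = ⌊$90,402 × 125%/4⌋ = $28,250; SL = ⌊$79,002/3⌋ = $26,334 → take DB $28,250. Book value $62,152.
Year 3: DB = ⌊$62,152 × 125%/4⌋ = $19,422; SL = ⌊$50,752/2⌋ = $25,376 → take SL $25,376. Book value $36,776.

$25,376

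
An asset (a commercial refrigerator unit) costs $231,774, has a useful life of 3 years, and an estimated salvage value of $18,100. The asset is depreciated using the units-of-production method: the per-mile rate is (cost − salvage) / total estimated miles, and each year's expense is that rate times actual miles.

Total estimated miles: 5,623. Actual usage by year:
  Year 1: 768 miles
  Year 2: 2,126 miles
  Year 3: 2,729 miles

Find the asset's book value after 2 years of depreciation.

$121,802

Depreciable base = $231,774 − $18,100 = $213,674.
Rate = $213,674 / 5,623 miles = $38 per mile.
Year 1: 768 × $38 = $29,184. Book value $202,590.
Year 2: 2,126 × $38 = $80,788. Book value $121,802.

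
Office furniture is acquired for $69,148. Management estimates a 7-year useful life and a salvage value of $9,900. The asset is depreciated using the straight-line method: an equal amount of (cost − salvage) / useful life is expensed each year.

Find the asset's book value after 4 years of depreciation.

Depreciable base = $69,148 − $9,900 = $59,248.
Annual expense = $59,248 / 7 = $8,464.
End of year 1: book value $60,684.
End of year 2: book value $52,220.
End of year 3: book value $43,756.
End of year 4: book value $35,292.

$35,292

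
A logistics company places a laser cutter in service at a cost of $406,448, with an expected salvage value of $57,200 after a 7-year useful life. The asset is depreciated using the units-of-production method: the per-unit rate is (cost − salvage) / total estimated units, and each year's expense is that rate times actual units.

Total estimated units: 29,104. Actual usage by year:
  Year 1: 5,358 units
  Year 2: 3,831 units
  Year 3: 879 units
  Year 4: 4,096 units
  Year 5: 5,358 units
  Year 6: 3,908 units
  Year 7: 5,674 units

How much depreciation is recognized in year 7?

Depreciable base = $406,448 − $57,200 = $349,248.
Rate = $349,248 / 29,104 units = $12 per unit.
Year 1: 5,358 × $12 = $64,296. Book value $342,152.
Year 2: 3,831 × $12 = $45,972. Book value $296,180.
Year 3: 879 × $12 = $10,548. Book value $285,632.
Year 4: 4,096 × $12 = $49,152. Book value $236,480.
Year 5: 5,358 × $12 = $64,296. Book value $172,184.
Year 6: 3,908 × $12 = $46,896. Book value $125,288.
Year 7: 5,674 × $12 = $68,088. Book value $57,200.

$68,088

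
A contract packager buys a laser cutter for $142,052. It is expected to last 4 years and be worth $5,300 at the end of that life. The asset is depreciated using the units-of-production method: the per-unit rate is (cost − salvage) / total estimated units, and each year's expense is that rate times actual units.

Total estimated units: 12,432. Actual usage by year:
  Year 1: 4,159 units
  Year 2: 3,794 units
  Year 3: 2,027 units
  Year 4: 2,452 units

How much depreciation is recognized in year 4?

$26,972

Depreciable base = $142,052 − $5,300 = $136,752.
Rate = $136,752 / 12,432 units = $11 per unit.
Year 1: 4,159 × $11 = $45,749. Book value $96,303.
Year 2: 3,794 × $11 = $41,734. Book value $54,569.
Year 3: 2,027 × $11 = $22,297. Book value $32,272.
Year 4: 2,452 × $11 = $26,972. Book value $5,300.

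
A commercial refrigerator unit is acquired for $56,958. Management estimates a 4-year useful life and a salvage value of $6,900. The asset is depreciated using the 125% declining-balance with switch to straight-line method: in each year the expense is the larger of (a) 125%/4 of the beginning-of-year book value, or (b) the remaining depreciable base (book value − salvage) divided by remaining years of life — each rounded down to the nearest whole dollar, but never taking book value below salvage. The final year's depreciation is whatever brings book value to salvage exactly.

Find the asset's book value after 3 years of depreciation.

$16,911

Depreciable base = $56,958 − $6,900 = $50,058.
Year 1: DB = ⌊$56,958 × 125%/4⌋ = $17,799; SL = ⌊$50,058/4⌋ = $12,514 → take DB $17,799. Book value $39,159.
Year 2: DB = ⌊$39,159 × 125%/4⌋ = $12,237; SL = ⌊$32,259/3⌋ = $10,753 → take DB $12,237. Book value $26,922.
Year 3: DB = ⌊$26,922 × 125%/4⌋ = $8,413; SL = ⌊$20,022/2⌋ = $10,011 → take SL $10,011. Book value $16,911.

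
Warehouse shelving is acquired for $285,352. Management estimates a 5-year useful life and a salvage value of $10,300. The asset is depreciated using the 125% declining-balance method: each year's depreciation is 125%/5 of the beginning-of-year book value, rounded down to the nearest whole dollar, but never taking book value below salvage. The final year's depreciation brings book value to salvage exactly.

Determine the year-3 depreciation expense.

$40,127

Depreciable base = $285,352 − $10,300 = $275,052.
Year 1: ⌊$285,352 × 125%/5⌋ = $71,338. Book value $214,014.
Year 2: ⌊$214,014 × 125%/5⌋ = $53,503. Book value $160,511.
Year 3: ⌊$160,511 × 125%/5⌋ = $40,127. Book value $120,384.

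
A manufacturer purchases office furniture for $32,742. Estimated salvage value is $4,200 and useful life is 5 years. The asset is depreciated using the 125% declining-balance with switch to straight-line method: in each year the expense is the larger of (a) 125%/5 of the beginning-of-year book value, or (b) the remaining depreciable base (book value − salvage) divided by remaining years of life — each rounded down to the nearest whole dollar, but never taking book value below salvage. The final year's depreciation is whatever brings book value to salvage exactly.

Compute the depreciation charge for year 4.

$4,739

Depreciable base = $32,742 − $4,200 = $28,542.
Year 1: DB = ⌊$32,742 × 125%/5⌋ = $8,185; SL = ⌊$28,542/5⌋ = $5,708 → take DB $8,185. Book value $24,557.
Year 2: DB = ⌊$24,557 × 125%/5⌋ = $6,139; SL = ⌊$20,357/4⌋ = $5,089 → take DB $6,139. Book value $18,418.
Year 3: DB = ⌊$18,418 × 125%/5⌋ = $4,604; SL = ⌊$14,218/3⌋ = $4,739 → take SL $4,739. Book value $13,679.
Year 4: DB = ⌊$13,679 × 125%/5⌋ = $3,419; SL = ⌊$9,479/2⌋ = $4,739 → take SL $4,739. Book value $8,940.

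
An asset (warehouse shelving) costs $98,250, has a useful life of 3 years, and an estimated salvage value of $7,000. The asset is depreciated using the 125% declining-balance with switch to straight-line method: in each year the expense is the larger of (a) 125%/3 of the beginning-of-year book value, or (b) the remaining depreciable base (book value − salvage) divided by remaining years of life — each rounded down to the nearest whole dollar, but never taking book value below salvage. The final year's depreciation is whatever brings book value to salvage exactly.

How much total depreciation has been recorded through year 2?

Depreciable base = $98,250 − $7,000 = $91,250.
Year 1: DB = ⌊$98,250 × 125%/3⌋ = $40,937; SL = ⌊$91,250/3⌋ = $30,416 → take DB $40,937. Book value $57,313.
Year 2: DB = ⌊$57,313 × 125%/3⌋ = $23,880; SL = ⌊$50,313/2⌋ = $25,156 → take SL $25,156. Book value $32,157.
Accumulated through year 2 = $98,250 − $32,157 = $66,093.

$66,093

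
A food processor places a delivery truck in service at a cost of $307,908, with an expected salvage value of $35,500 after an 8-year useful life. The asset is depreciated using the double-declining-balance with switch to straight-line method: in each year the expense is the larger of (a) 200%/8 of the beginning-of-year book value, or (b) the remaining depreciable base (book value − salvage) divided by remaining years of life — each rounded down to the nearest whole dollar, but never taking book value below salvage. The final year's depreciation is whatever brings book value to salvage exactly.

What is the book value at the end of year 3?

$129,900

Depreciable base = $307,908 − $35,500 = $272,408.
Year 1: DB = ⌊$307,908 × 200%/8⌋ = $76,977; SL = ⌊$272,408/8⌋ = $34,051 → take DB $76,977. Book value $230,931.
Year 2: DB = ⌊$230,931 × 200%/8⌋ = $57,732; SL = ⌊$195,431/7⌋ = $27,918 → take DB $57,732. Book value $173,199.
Year 3: DB = ⌊$173,199 × 200%/8⌋ = $43,299; SL = ⌊$137,699/6⌋ = $22,949 → take DB $43,299. Book value $129,900.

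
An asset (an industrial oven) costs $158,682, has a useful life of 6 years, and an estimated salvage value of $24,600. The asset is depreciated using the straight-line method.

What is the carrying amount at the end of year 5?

Depreciable base = $158,682 − $24,600 = $134,082.
Annual expense = $134,082 / 6 = $22,347.
End of year 1: book value $136,335.
End of year 2: book value $113,988.
End of year 3: book value $91,641.
End of year 4: book value $69,294.
End of year 5: book value $46,947.

$46,947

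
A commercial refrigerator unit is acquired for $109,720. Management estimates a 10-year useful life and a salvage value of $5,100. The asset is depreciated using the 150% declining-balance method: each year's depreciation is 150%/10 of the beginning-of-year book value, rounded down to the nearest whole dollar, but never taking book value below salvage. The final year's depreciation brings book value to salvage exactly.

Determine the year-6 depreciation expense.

$7,302

Depreciable base = $109,720 − $5,100 = $104,620.
Year 1: ⌊$109,720 × 150%/10⌋ = $16,458. Book value $93,262.
Year 2: ⌊$93,262 × 150%/10⌋ = $13,989. Book value $79,273.
Year 3: ⌊$79,273 × 150%/10⌋ = $11,890. Book value $67,383.
Year 4: ⌊$67,383 × 150%/10⌋ = $10,107. Book value $57,276.
Year 5: ⌊$57,276 × 150%/10⌋ = $8,591. Book value $48,685.
Year 6: ⌊$48,685 × 150%/10⌋ = $7,302. Book value $41,383.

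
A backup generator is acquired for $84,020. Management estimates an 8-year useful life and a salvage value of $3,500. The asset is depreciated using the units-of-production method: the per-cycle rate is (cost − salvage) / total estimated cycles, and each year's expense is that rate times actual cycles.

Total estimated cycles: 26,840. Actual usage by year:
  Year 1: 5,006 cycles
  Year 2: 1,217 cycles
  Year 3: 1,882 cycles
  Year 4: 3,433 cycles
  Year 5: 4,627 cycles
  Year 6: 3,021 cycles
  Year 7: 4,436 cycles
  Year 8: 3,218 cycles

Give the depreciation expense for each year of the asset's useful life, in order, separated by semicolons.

$15,018; $3,651; $5,646; $10,299; $13,881; $9,063; $13,308; $9,654

Depreciable base = $84,020 − $3,500 = $80,520.
Rate = $80,520 / 26,840 cycles = $3 per cycle.
Year 1: 5,006 × $3 = $15,018. Book value $69,002.
Year 2: 1,217 × $3 = $3,651. Book value $65,351.
Year 3: 1,882 × $3 = $5,646. Book value $59,705.
Year 4: 3,433 × $3 = $10,299. Book value $49,406.
Year 5: 4,627 × $3 = $13,881. Book value $35,525.
Year 6: 3,021 × $3 = $9,063. Book value $26,462.
Year 7: 4,436 × $3 = $13,308. Book value $13,154.
Year 8: 3,218 × $3 = $9,654. Book value $3,500.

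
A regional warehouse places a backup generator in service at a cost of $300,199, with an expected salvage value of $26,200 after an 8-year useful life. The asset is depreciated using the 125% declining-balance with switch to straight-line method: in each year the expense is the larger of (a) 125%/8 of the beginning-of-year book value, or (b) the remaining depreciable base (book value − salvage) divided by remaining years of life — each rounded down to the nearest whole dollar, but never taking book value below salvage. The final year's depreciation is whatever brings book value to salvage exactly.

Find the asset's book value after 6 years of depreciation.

$87,850

Depreciable base = $300,199 − $26,200 = $273,999.
Year 1: DB = ⌊$300,199 × 125%/8⌋ = $46,906; SL = ⌊$273,999/8⌋ = $34,249 → take DB $46,906. Book value $253,293.
Year 2: DB = ⌊$253,293 × 125%/8⌋ = $39,577; SL = ⌊$227,093/7⌋ = $32,441 → take DB $39,577. Book value $213,716.
Year 3: DB = ⌊$213,716 × 125%/8⌋ = $33,393; SL = ⌊$187,516/6⌋ = $31,252 → take DB $33,393. Book value $180,323.
Year 4: DB = ⌊$180,323 × 125%/8⌋ = $28,175; SL = ⌊$154,123/5⌋ = $30,824 → take SL $30,824. Book value $149,499.
Year 5: DB = ⌊$149,499 × 125%/8⌋ = $23,359; SL = ⌊$123,299/4⌋ = $30,824 → take SL $30,824. Book value $118,675.
Year 6: DB = ⌊$118,675 × 125%/8⌋ = $18,542; SL = ⌊$92,475/3⌋ = $30,825 → take SL $30,825. Book value $87,850.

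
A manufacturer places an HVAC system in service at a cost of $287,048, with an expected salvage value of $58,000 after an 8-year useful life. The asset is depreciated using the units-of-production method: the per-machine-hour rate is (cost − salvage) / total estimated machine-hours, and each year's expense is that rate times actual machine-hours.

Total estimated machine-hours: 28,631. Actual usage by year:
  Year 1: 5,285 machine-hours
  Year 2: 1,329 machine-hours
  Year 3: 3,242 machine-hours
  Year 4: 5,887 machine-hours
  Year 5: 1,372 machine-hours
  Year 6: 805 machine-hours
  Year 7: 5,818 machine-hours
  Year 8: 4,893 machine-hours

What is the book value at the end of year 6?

Depreciable base = $287,048 − $58,000 = $229,048.
Rate = $229,048 / 28,631 machine-hours = $8 per machine-hour.
Year 1: 5,285 × $8 = $42,280. Book value $244,768.
Year 2: 1,329 × $8 = $10,632. Book value $234,136.
Year 3: 3,242 × $8 = $25,936. Book value $208,200.
Year 4: 5,887 × $8 = $47,096. Book value $161,104.
Year 5: 1,372 × $8 = $10,976. Book value $150,128.
Year 6: 805 × $8 = $6,440. Book value $143,688.

$143,688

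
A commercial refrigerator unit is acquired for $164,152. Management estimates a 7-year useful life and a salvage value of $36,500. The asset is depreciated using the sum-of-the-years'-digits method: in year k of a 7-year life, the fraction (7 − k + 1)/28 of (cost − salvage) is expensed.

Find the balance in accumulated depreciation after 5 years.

Depreciable base = $164,152 − $36,500 = $127,652.
Sum of the years' digits = 7+6+5+4+3+2+1 = 28.
Year 1: $127,652 × 7/28 = $31,913. Book value $132,239.
Year 2: $127,652 × 6/28 = $27,354. Book value $104,885.
Year 3: $127,652 × 5/28 = $22,795. Book value $82,090.
Year 4: $127,652 × 4/28 = $18,236. Book value $63,854.
Year 5: $127,652 × 3/28 = $13,677. Book value $50,177.
Accumulated through year 5 = $164,152 − $50,177 = $113,975.

$113,975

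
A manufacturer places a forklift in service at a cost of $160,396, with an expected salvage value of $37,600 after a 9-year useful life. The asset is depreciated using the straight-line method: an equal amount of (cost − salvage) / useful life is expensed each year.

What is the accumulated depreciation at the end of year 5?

Depreciable base = $160,396 − $37,600 = $122,796.
Annual expense = $122,796 / 9 = $13,644.
End of year 1: book value $146,752.
End of year 2: book value $133,108.
End of year 3: book value $119,464.
End of year 4: book value $105,820.
End of year 5: book value $92,176.
Accumulated through year 5 = $160,396 − $92,176 = $68,220.

$68,220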